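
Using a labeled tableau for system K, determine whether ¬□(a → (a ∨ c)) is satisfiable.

1. ¬□(a → (a ∨ c)), w0
2. ¬(a → (a ∨ c)), w1
3. a, w1
4. ¬(a ∨ c), w1
5. ¬a, w1
6. ¬c, w1
Accessibility: w0Rw1
Branch closes: a and ¬a both at w1.
All branches of the tableau close; one closing branch shown above.

Unsatisfiable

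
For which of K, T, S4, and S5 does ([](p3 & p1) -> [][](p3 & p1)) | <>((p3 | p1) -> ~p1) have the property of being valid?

S4, S5

S4-tableau for the negation ~(([](p3 & p1) -> [][](p3 & p1)) | <>((p3 | p1) -> ~p1)):
1. ~(([](p3 & p1) -> [][](p3 & p1)) | <>((p3 | p1) -> ~p1)), u
2. ~([](p3 & p1) -> [][](p3 & p1)), u   [~|-rule on 1]
3. ~<>((p3 | p1) -> ~p1), u   [~|-rule on 1]
4. [](p3 & p1), u   [~->-rule on 2]
5. ~[][](p3 & p1), u   [~->-rule on 2]
6. ~((p3 | p1) -> ~p1), u   [~<>-rule on 3 via uRu]
7. p3 | p1, u   [~->-rule on 6]
8. p1, u   [~->-rule on 6]
9. p3 & p1, u   [[]-rule on 4 via uRu]
10. p3, u   [&-rule on 9]
11. ~[](p3 & p1), v   [~[]-rule on 5: fresh world v, uRv]
12. ~((p3 | p1) -> ~p1), v   [~<>-rule on 3 via uRv]
13. p3 | p1, v   [~->-rule on 12]
14. p1, v   [~->-rule on 12]
15. p3 & p1, v   [[]-rule on 4 via uRv]
16. p3, v   [&-rule on 15]
17. ~(p3 & p1), w   [~[]-rule on 11: fresh world w, vRw]
18. ~((p3 | p1) -> ~p1), w   [~<>-rule on 3 via uRw]
19. p3 | p1, w   [~->-rule on 18]
20. p1, w   [~->-rule on 18]
21. p3 & p1, w   [[]-rule on 4 via uRw]
22. p3, w   [&-rule on 21]
23. ~p1, w   [~&-rule on 17 (branches; this branch)]
Accessibility: uRu, uRv, uRw, vRv, vRw, wRw
Branch closes: p1 and ~p1 both at w.
Every branch closes (one shown): valid in S4, hence also in S5 (every theorem of S4 is a theorem of S5).
T-tableau for the negation ~(([](p3 & p1) -> [][](p3 & p1)) | <>((p3 | p1) -> ~p1)):
1. ~(([](p3 & p1) -> [][](p3 & p1)) | <>((p3 | p1) -> ~p1)), u
2. ~([](p3 & p1) -> [][](p3 & p1)), u   [~|-rule on 1]
3. ~<>((p3 | p1) -> ~p1), u   [~|-rule on 1]
4. [](p3 & p1), u   [~->-rule on 2]
5. ~[][](p3 & p1), u   [~->-rule on 2]
6. ~((p3 | p1) -> ~p1), u   [~<>-rule on 3 via uRu]
7. p3 | p1, u   [~->-rule on 6]
8. p1, u   [~->-rule on 6]
9. p3 & p1, u   [[]-rule on 4 via uRu]
10. p3, u   [&-rule on 9]
11. ~[](p3 & p1), v   [~[]-rule on 5: fresh world v, uRv]
12. ~((p3 | p1) -> ~p1), v   [~<>-rule on 3 via uRv]
13. p3 | p1, v   [~->-rule on 12]
14. p1, v   [~->-rule on 12]
15. p3 & p1, v   [[]-rule on 4 via uRv]
16. p3, v   [&-rule on 15]
17. ~(p3 & p1), w   [~[]-rule on 11: fresh world w, vRw]
18. ~p1, w   [~&-rule on 17 (branches; this branch)]
Accessibility: uRu, uRv, vRv, vRw, wRw
Complete open branch: countermodel on a T-frame, so not valid in T, nor in K (the same frame is also a K-frame).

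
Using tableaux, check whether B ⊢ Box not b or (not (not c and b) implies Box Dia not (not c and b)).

Tableau for the negation not (Box not b or (not (not c and b) implies Box Dia not (not c and b))):
1. not (Box not b or (not (not c and b) implies Box Dia not (not c and b))), 0
2. not Box not b, 0   [neg-or-rule on 1]
3. not (not (not c and b) implies Box Dia not (not c and b)), 0   [neg-or-rule on 1]
4. not (not c and b), 0   [neg-implies-rule on 3]
5. not Box Dia not (not c and b), 0   [neg-implies-rule on 3]
6. not b, 0   [neg-and-rule on 4 (branches; this branch)]
7. b, 1   [neg-Box-rule on 2: fresh world 1, 0R1]
8. not Dia not (not c and b), 2   [neg-Box-rule on 5: fresh world 2, 0R2]
9. not c and b, 0   [neg-Dia-rule on 8 via 2R0]
10. not c, 0   [and-rule on 9]
11. b, 0   [and-rule on 9]
Accessibility: 0R0, 0R1, 0R2, 1R0, 1R1, 2R0, 2R2
Branch closes: b and not b both at 0.
All branches of the negation close; one closing branch shown above.

Yes, valid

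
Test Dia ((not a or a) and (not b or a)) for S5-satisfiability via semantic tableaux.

Yes, satisfiable

1. Dia ((not a or a) and (not b or a)), 0
2. (not a or a) and (not b or a), 1
3. not a or a, 1
4. not b or a, 1
5. a, 1
Accessibility: 0R0, 0R1, 1R0, 1R1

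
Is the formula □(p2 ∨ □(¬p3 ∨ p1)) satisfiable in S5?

Yes, satisfiable

1. □(p2 ∨ □(¬p3 ∨ p1)), w0
2. p2 ∨ □(¬p3 ∨ p1), w0
3. □(¬p3 ∨ p1), w0
4. ¬p3 ∨ p1, w0
5. p1, w0
Accessibility: w0Rw0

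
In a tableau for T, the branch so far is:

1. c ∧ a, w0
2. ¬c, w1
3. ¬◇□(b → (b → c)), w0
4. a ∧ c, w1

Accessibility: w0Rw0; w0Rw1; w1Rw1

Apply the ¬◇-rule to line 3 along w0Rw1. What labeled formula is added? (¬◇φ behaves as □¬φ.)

¬□(b → (b → c)), w1

¬◇φ behaves as □¬φ: propagate the negated body to each accessible world.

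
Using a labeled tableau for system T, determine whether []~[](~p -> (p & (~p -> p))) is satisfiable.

Satisfiable

1. []~[](~p -> (p & (~p -> p))), 0
2. ~[](~p -> (p & (~p -> p))), 0   [[]-rule on 1 via 0R0]
3. ~(~p -> (p & (~p -> p))), 1   [~[]-rule on 2: fresh world 1, 0R1]
4. ~p, 1   [~->-rule on 3]
5. ~(p & (~p -> p)), 1   [~->-rule on 3]
6. ~[](~p -> (p & (~p -> p))), 1   [[]-rule on 1 via 0R1]
7. ~(~p -> p), 1   [~&-rule on 5 (branches; this branch)]
8. ~(~p -> (p & (~p -> p))), 2   [~[]-rule on 6: fresh world 2, 1R2]
9. ~p, 2   [~->-rule on 8]
10. ~(p & (~p -> p)), 2   [~->-rule on 8]
11. ~(~p -> p), 2   [~&-rule on 10 (branches; this branch)]
Accessibility: 0R0, 0R1, 1R1, 1R2, 2R2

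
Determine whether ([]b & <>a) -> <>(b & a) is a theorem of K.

Tableau for the negation ~(([]b & <>a) -> <>(b & a)):
1. ~(([]b & <>a) -> <>(b & a)), w0
2. []b & <>a, w0
3. ~<>(b & a), w0
4. []b, w0
5. <>a, w0
6. a, w1
7. ~(b & a), w1
8. b, w1
9. ~a, w1
Accessibility: w0Rw1
Branch closes: a and ~a both at w1.
Every branch of the negation's tableau closes; the branch above is one of them.

Yes, valid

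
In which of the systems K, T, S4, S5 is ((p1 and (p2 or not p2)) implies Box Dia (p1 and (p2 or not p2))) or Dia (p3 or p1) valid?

K-tableau for the negation not (((p1 and (p2 or not p2)) implies Box Dia (p1 and (p2 or not p2))) or Dia (p3 or p1)):
1. not (((p1 and (p2 or not p2)) implies Box Dia (p1 and (p2 or not p2))) or Dia (p3 or p1)), u
2. not ((p1 and (p2 or not p2)) implies Box Dia (p1 and (p2 or not p2))), u
3. not Dia (p3 or p1), u
4. p1 and (p2 or not p2), u
5. not Box Dia (p1 and (p2 or not p2)), u
6. p1, u
7. p2 or not p2, u
8. not p2, u
9. not Dia (p1 and (p2 or not p2)), v
10. not (p3 or p1), v
11. not p3, v
12. not p1, v
Accessibility: uRv
Complete open branch: countermodel on a K-frame, so not valid in K.
T-tableau for the negation not (((p1 and (p2 or not p2)) implies Box Dia (p1 and (p2 or not p2))) or Dia (p3 or p1)):
1. not (((p1 and (p2 or not p2)) implies Box Dia (p1 and (p2 or not p2))) or Dia (p3 or p1)), u
2. not ((p1 and (p2 or not p2)) implies Box Dia (p1 and (p2 or not p2))), u
3. not Dia (p3 or p1), u
4. p1 and (p2 or not p2), u
5. not Box Dia (p1 and (p2 or not p2)), u
6. p1, u
7. p2 or not p2, u
8. not (p3 or p1), u
9. not p3, u
10. not p1, u
Accessibility: uRu
Branch closes: p1 and not p1 both at u.
Every branch closes (one shown): valid in T, hence also in S4, S5 (every theorem of T is a theorem of S4 and S5).

T, S4, S5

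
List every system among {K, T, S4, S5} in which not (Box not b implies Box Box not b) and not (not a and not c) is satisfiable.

K, T

T-tableau for the formula:
1. not (Box not b implies Box Box not b) and not (not a and not c), 0
2. not (Box not b implies Box Box not b), 0
3. not (not a and not c), 0
4. Box not b, 0
5. not Box Box not b, 0
6. not b, 0
7. c, 0
8. not Box not b, 1
9. not b, 1
10. b, 2
Accessibility: 0R0, 0R1, 1R1, 1R2, 2R2
Complete open branch: satisfiable in T, hence also in K (this T-model is also a K-model).
S4-tableau for the formula:
1. not (Box not b implies Box Box not b) and not (not a and not c), 0
2. not (Box not b implies Box Box not b), 0
3. not (not a and not c), 0
4. Box not b, 0
5. not Box Box not b, 0
6. not b, 0
7. c, 0
8. not Box not b, 1
9. not b, 1
10. b, 2
11. not b, 2
Accessibility: 0R0, 0R1, 0R2, 1R1, 1R2, 2R2
Branch closes: b and not b both at 2.
Every branch closes (one shown): unsatisfiable in S4, hence also in S5 (every S5-frame is an S4-frame).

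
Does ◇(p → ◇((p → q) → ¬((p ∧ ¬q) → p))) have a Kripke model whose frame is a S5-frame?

Satisfiable

1. ◇(p → ◇((p → q) → ¬((p ∧ ¬q) → p))), 0
2. p → ◇((p → q) → ¬((p ∧ ¬q) → p)), 1
3. ◇((p → q) → ¬((p ∧ ¬q) → p)), 1
4. (p → q) → ¬((p ∧ ¬q) → p), 2
5. ¬(p → q), 2
6. p, 2
7. ¬q, 2
Accessibility: 0R0, 0R1, 0R2, 1R0, 1R1, 1R2, 2R0, 2R1, 2R2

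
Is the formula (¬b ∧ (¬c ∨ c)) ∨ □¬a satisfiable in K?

1. (¬b ∧ (¬c ∨ c)) ∨ □¬a, w0
2. □¬a, w0

Satisfiable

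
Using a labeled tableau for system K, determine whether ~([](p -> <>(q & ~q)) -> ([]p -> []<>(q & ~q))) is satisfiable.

1. ~([](p -> <>(q & ~q)) -> ([]p -> []<>(q & ~q))), w0
2. [](p -> <>(q & ~q)), w0
3. ~([]p -> []<>(q & ~q)), w0
4. []p, w0
5. ~[]<>(q & ~q), w0
6. ~<>(q & ~q), w1
7. p -> <>(q & ~q), w1
8. p, w1
9. <>(q & ~q), w1
10. q & ~q, w2
11. q, w2
12. ~q, w2
Accessibility: w0Rw1, w1Rw2
Branch closes: q and ~q both at w2.
All branches of the tableau close; one closing branch shown above.

Unsatisfiable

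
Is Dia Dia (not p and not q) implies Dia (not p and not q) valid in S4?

Tableau for the negation not (Dia Dia (not p and not q) implies Dia (not p and not q)):
1. not (Dia Dia (not p and not q) implies Dia (not p and not q)), w0
2. Dia Dia (not p and not q), w0
3. not Dia (not p and not q), w0
4. not (not p and not q), w0
5. q, w0
6. Dia (not p and not q), w1
7. not (not p and not q), w1
8. q, w1
9. not p and not q, w2
10. not p, w2
11. not q, w2
12. not (not p and not q), w2
13. q, w2
Accessibility: w0Rw0, w0Rw1, w0Rw2, w1Rw1, w1Rw2, w2Rw2
Branch closes: q and not q both at w2.
Every branch of the negation's tableau closes; the branch above is one of them.

Yes, valid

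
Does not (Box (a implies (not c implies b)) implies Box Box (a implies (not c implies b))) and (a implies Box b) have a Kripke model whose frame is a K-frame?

1. not (Box (a implies (not c implies b)) implies Box Box (a implies (not c implies b))) and (a implies Box b), 0
2. not (Box (a implies (not c implies b)) implies Box Box (a implies (not c implies b))), 0
3. a implies Box b, 0
4. Box (a implies (not c implies b)), 0
5. not Box Box (a implies (not c implies b)), 0
6. Box b, 0
7. not Box (a implies (not c implies b)), 1
8. a implies (not c implies b), 1
9. b, 1
10. not c implies b, 1
11. not (a implies (not c implies b)), 2
12. a, 2
13. not (not c implies b), 2
14. not c, 2
15. not b, 2
Accessibility: 0R1, 1R2

Satisfiable (open branch found)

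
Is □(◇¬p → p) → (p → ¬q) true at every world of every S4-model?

Tableau for the negation ¬(□(◇¬p → p) → (p → ¬q)):
1. ¬(□(◇¬p → p) → (p → ¬q)), 0
2. □(◇¬p → p), 0   [¬→-rule on 1]
3. ¬(p → ¬q), 0   [¬→-rule on 1]
4. p, 0   [¬→-rule on 3]
5. q, 0   [¬→-rule on 3]
6. ◇¬p → p, 0   [□-rule on 2 via 0R0]
Accessibility: 0R0
The negation has an open branch (countermodel exists).

Not valid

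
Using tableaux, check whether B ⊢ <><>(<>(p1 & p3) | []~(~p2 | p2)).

No, not valid

Tableau for the negation ~<><>(<>(p1 & p3) | []~(~p2 | p2)):
1. ~<><>(<>(p1 & p3) | []~(~p2 | p2)), w0
2. ~<>(<>(p1 & p3) | []~(~p2 | p2)), w0
3. ~(<>(p1 & p3) | []~(~p2 | p2)), w0
4. ~<>(p1 & p3), w0
5. ~[]~(~p2 | p2), w0
6. ~(p1 & p3), w0
7. ~p3, w0
8. ~p2 | p2, w1
9. ~<>(<>(p1 & p3) | []~(~p2 | p2)), w1
10. ~(<>(p1 & p3) | []~(~p2 | p2)), w1
11. ~<>(p1 & p3), w1
12. ~[]~(~p2 | p2), w1
13. ~(p1 & p3), w1
14. p2, w1
15. ~p3, w1
16. ~p2 | p2, w2
17. ~(<>(p1 & p3) | []~(~p2 | p2)), w2
18. ~<>(p1 & p3), w2
19. ~[]~(~p2 | p2), w2
20. ~(p1 & p3), w2
21. p2, w2
22. ~p3, w2
23. ~p2 | p2, w3
24. ~(p1 & p3), w3
25. p2, w3
26. ~p3, w3
Accessibility: w0Rw0, w0Rw1, w1Rw0, w1Rw1, w1Rw2, w2Rw1, w2Rw2, w2Rw3, w3Rw2, w3Rw3
The negation has an open branch (countermodel exists).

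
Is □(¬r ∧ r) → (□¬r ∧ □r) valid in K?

Valid

Tableau for the negation ¬(□(¬r ∧ r) → (□¬r ∧ □r)):
1. ¬(□(¬r ∧ r) → (□¬r ∧ □r)), w0
2. □(¬r ∧ r), w0
3. ¬(□¬r ∧ □r), w0
4. ¬□r, w0
5. ¬r, w1
6. ¬r ∧ r, w1
7. r, w1
Accessibility: w0Rw1
Branch closes: r and ¬r both at w1.
Every branch of the negation's tableau closes; the branch above is one of them.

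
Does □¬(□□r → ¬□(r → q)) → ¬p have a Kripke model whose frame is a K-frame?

Satisfiable (open branch found)

1. □¬(□□r → ¬□(r → q)) → ¬p, u
2. ¬p, u   [→-rule on 1 (branches; this branch)]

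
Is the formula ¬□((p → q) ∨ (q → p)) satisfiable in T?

Unsatisfiable (every branch closes)

1. ¬□((p → q) ∨ (q → p)), w0
2. ¬((p → q) ∨ (q → p)), w1
3. ¬(p → q), w1
4. ¬(q → p), w1
5. p, w1
6. ¬q, w1
7. q, w1
8. ¬p, w1
Accessibility: w0Rw0, w0Rw1, w1Rw1
Branch closes: q and ¬q both at w1.
(One branch shown.) All branches close.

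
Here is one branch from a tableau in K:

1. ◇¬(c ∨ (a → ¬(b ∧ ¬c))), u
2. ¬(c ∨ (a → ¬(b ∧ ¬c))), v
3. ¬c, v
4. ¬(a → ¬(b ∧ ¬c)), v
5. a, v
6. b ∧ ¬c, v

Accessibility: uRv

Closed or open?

No atom appears with both signs at the same world.

Not closed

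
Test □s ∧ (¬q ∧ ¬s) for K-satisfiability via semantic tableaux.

Yes, satisfiable

1. □s ∧ (¬q ∧ ¬s), u
2. □s, u
3. ¬q ∧ ¬s, u
4. ¬q, u
5. ¬s, u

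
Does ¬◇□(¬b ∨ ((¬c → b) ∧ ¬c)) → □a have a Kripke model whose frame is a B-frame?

Satisfiable

1. ¬◇□(¬b ∨ ((¬c → b) ∧ ¬c)) → □a, u
2. □a, u
3. a, u
Accessibility: uRu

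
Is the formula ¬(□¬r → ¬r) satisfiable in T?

No, unsatisfiable

1. ¬(□¬r → ¬r), 0
2. □¬r, 0   [¬→-rule on 1]
3. r, 0   [¬→-rule on 1]
4. ¬r, 0   [□-rule on 2 via 0R0]
Accessibility: 0R0
Branch closes: r and ¬r both at 0.
Every branch closes; the branch above is one of them.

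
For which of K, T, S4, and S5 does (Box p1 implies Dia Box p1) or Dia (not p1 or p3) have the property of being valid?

T, S4, S5

T-tableau for the negation not ((Box p1 implies Dia Box p1) or Dia (not p1 or p3)):
1. not ((Box p1 implies Dia Box p1) or Dia (not p1 or p3)), 0
2. not (Box p1 implies Dia Box p1), 0
3. not Dia (not p1 or p3), 0
4. Box p1, 0
5. not Dia Box p1, 0
6. not (not p1 or p3), 0
7. p1, 0
8. not p3, 0
9. not Box p1, 0
10. not p1, 1
11. not (not p1 or p3), 1
12. p1, 1
13. not p3, 1
Accessibility: 0R0, 0R1, 1R1
Branch closes: p1 and not p1 both at 1.
Every branch closes (one shown): valid in T, hence also in S4, S5 (every theorem of T is a theorem of S4 and S5).
K-tableau for the negation not ((Box p1 implies Dia Box p1) or Dia (not p1 or p3)):
1. not ((Box p1 implies Dia Box p1) or Dia (not p1 or p3)), 0
2. not (Box p1 implies Dia Box p1), 0
3. not Dia (not p1 or p3), 0
4. Box p1, 0
5. not Dia Box p1, 0
Complete open branch: countermodel on a K-frame, so not valid in K.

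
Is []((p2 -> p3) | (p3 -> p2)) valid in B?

Yes, valid

Tableau for the negation ~[]((p2 -> p3) | (p3 -> p2)):
1. ~[]((p2 -> p3) | (p3 -> p2)), 0
2. ~((p2 -> p3) | (p3 -> p2)), 1   [~[]-rule on 1: fresh world 1, 0R1]
3. ~(p2 -> p3), 1   [~|-rule on 2]
4. ~(p3 -> p2), 1   [~|-rule on 2]
5. p2, 1   [~->-rule on 3]
6. ~p3, 1   [~->-rule on 3]
7. p3, 1   [~->-rule on 4]
8. ~p2, 1   [~->-rule on 4]
Accessibility: 0R0, 0R1, 1R0, 1R1
Branch closes: p3 and ~p3 both at 1.
All branches of the negation close; one closing branch shown above.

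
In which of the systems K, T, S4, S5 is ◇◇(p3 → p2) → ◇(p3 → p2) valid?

S4-tableau for the negation ¬(◇◇(p3 → p2) → ◇(p3 → p2)):
1. ¬(◇◇(p3 → p2) → ◇(p3 → p2)), u
2. ◇◇(p3 → p2), u   [¬→-rule on 1]
3. ¬◇(p3 → p2), u   [¬→-rule on 1]
4. ¬(p3 → p2), u   [¬◇-rule on 3 via uRu]
5. p3, u   [¬→-rule on 4]
6. ¬p2, u   [¬→-rule on 4]
7. ◇(p3 → p2), v   [◇-rule on 2: fresh world v, uRv]
8. ¬(p3 → p2), v   [¬◇-rule on 3 via uRv]
9. p3, v   [¬→-rule on 8]
10. ¬p2, v   [¬→-rule on 8]
11. p3 → p2, w   [◇-rule on 7: fresh world w, vRw]
12. ¬(p3 → p2), w   [¬◇-rule on 3 via uRw]
13. p3, w   [¬→-rule on 12]
14. ¬p2, w   [¬→-rule on 12]
15. p2, w   [→-rule on 11 (branches; this branch)]
Accessibility: uRu, uRv, uRw, vRv, vRw, wRw
Branch closes: p2 and ¬p2 both at w.
Every branch closes (one shown): valid in S4, hence also in S5 (every theorem of S4 is a theorem of S5).
T-tableau for the negation ¬(◇◇(p3 → p2) → ◇(p3 → p2)):
1. ¬(◇◇(p3 → p2) → ◇(p3 → p2)), u
2. ◇◇(p3 → p2), u   [¬→-rule on 1]
3. ¬◇(p3 → p2), u   [¬→-rule on 1]
4. ¬(p3 → p2), u   [¬◇-rule on 3 via uRu]
5. p3, u   [¬→-rule on 4]
6. ¬p2, u   [¬→-rule on 4]
7. ◇(p3 → p2), v   [◇-rule on 2: fresh world v, uRv]
8. ¬(p3 → p2), v   [¬◇-rule on 3 via uRv]
9. p3, v   [¬→-rule on 8]
10. ¬p2, v   [¬→-rule on 8]
11. p3 → p2, w   [◇-rule on 7: fresh world w, vRw]
12. p2, w   [→-rule on 11 (branches; this branch)]
Accessibility: uRu, uRv, vRv, vRw, wRw
Complete open branch: countermodel on a T-frame, so not valid in T, nor in K (the same frame is also a K-frame).

S4, S5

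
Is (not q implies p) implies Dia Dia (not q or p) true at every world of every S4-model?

No, not valid

Tableau for the negation not ((not q implies p) implies Dia Dia (not q or p)):
1. not ((not q implies p) implies Dia Dia (not q or p)), w0
2. not q implies p, w0   [neg-implies-rule on 1]
3. not Dia Dia (not q or p), w0   [neg-implies-rule on 1]
4. not Dia (not q or p), w0   [neg-Dia-rule on 3 via w0Rw0]
5. not (not q or p), w0   [neg-Dia-rule on 4 via w0Rw0]
6. q, w0   [neg-or-rule on 5]
7. not p, w0   [neg-or-rule on 5]
Accessibility: w0Rw0
The negation has an open branch (countermodel exists).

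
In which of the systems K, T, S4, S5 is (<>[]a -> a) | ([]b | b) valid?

S5

S4-tableau for the negation ~((<>[]a -> a) | ([]b | b)):
1. ~((<>[]a -> a) | ([]b | b)), 0
2. ~(<>[]a -> a), 0
3. ~([]b | b), 0
4. <>[]a, 0
5. ~a, 0
6. ~[]b, 0
7. ~b, 0
8. []a, 1
9. a, 1
10. ~b, 2
Accessibility: 0R0, 0R1, 0R2, 1R1, 2R2
Complete open branch: countermodel on an S4-frame, so not valid in S4, nor in K, T (the same frame is also a K-frame and a T-frame).
S5-tableau for the negation ~((<>[]a -> a) | ([]b | b)):
1. ~((<>[]a -> a) | ([]b | b)), 0
2. ~(<>[]a -> a), 0
3. ~([]b | b), 0
4. <>[]a, 0
5. ~a, 0
6. ~[]b, 0
7. ~b, 0
8. []a, 1
9. a, 0
Accessibility: 0R0, 0R1, 1R0, 1R1
Branch closes: a and ~a both at 0.
Every branch closes (one shown): valid in S5.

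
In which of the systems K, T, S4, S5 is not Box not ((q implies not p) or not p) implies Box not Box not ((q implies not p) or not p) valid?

S5

S5-tableau for the negation not (not Box not ((q implies not p) or not p) implies Box not Box not ((q implies not p) or not p)):
1. not (not Box not ((q implies not p) or not p) implies Box not Box not ((q implies not p) or not p)), w0
2. not Box not ((q implies not p) or not p), w0
3. not Box not Box not ((q implies not p) or not p), w0
4. (q implies not p) or not p, w1
5. q implies not p, w1
6. not q, w1
7. Box not ((q implies not p) or not p), w2
8. not ((q implies not p) or not p), w0
9. not (q implies not p), w0
10. p, w0
11. q, w0
12. not ((q implies not p) or not p), w1
13. not (q implies not p), w1
14. p, w1
15. q, w1
Accessibility: w0Rw0, w0Rw1, w0Rw2, w1Rw0, w1Rw1, w1Rw2, w2Rw0, w2Rw1, w2Rw2
Branch closes: q and not q both at w1.
Every branch closes (one shown): valid in S5.
S4-tableau for the negation not (not Box not ((q implies not p) or not p) implies Box not Box not ((q implies not p) or not p)):
1. not (not Box not ((q implies not p) or not p) implies Box not Box not ((q implies not p) or not p)), w0
2. not Box not ((q implies not p) or not p), w0
3. not Box not Box not ((q implies not p) or not p), w0
4. (q implies not p) or not p, w1
5. not p, w1
6. Box not ((q implies not p) or not p), w2
7. not ((q implies not p) or not p), w2
8. not (q implies not p), w2
9. p, w2
10. q, w2
Accessibility: w0Rw0, w0Rw1, w0Rw2, w1Rw1, w2Rw2
Complete open branch: countermodel on an S4-frame, so not valid in S4, nor in K, T (the same frame is also a K-frame and a T-frame).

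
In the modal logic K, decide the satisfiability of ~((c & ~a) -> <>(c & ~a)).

Satisfiable

1. ~((c & ~a) -> <>(c & ~a)), 0
2. c & ~a, 0   [~->-rule on 1]
3. ~<>(c & ~a), 0   [~->-rule on 1]
4. c, 0   [&-rule on 2]
5. ~a, 0   [&-rule on 2]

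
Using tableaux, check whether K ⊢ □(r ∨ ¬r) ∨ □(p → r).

Tableau for the negation ¬(□(r ∨ ¬r) ∨ □(p → r)):
1. ¬(□(r ∨ ¬r) ∨ □(p → r)), w0
2. ¬□(r ∨ ¬r), w0   [¬∨-rule on 1]
3. ¬□(p → r), w0   [¬∨-rule on 1]
4. ¬(r ∨ ¬r), w1   [¬□-rule on 2: fresh world w1, w0Rw1]
5. ¬r, w1   [¬∨-rule on 4]
6. r, w1   [¬∨-rule on 4]
Accessibility: w0Rw1
Branch closes: r and ¬r both at w1.
Every branch of the negation's tableau closes; the branch above is one of them.

Valid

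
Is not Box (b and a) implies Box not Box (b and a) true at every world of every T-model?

Invalid (countermodel exists)

Tableau for the negation not (not Box (b and a) implies Box not Box (b and a)):
1. not (not Box (b and a) implies Box not Box (b and a)), w0
2. not Box (b and a), w0
3. not Box not Box (b and a), w0
4. not (b and a), w1
5. not a, w1
6. Box (b and a), w2
7. b and a, w2
8. b, w2
9. a, w2
Accessibility: w0Rw0, w0Rw1, w0Rw2, w1Rw1, w2Rw2
The negation has an open branch (countermodel exists).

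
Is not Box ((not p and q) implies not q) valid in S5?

No, not valid

Tableau for the negation Box ((not p and q) implies not q):
1. Box ((not p and q) implies not q), u
2. (not p and q) implies not q, u   [Box-rule on 1 via uRu]
3. not q, u   [implies-rule on 2 (branches; this branch)]
Accessibility: uRu
The negation has an open branch (countermodel exists).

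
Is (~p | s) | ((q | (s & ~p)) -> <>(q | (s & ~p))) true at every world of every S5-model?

Valid

Tableau for the negation ~((~p | s) | ((q | (s & ~p)) -> <>(q | (s & ~p)))):
1. ~((~p | s) | ((q | (s & ~p)) -> <>(q | (s & ~p)))), u
2. ~(~p | s), u
3. ~((q | (s & ~p)) -> <>(q | (s & ~p))), u
4. p, u
5. ~s, u
6. q | (s & ~p), u
7. ~<>(q | (s & ~p)), u
8. ~(q | (s & ~p)), u
9. ~q, u
10. ~(s & ~p), u
11. s & ~p, u
12. s, u
13. ~p, u
Accessibility: uRu
Branch closes: s and ~s both at u.
All branches of the negation close; one closing branch shown above.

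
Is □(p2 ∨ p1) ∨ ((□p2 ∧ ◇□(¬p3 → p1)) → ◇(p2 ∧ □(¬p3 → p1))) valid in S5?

Tableau for the negation ¬(□(p2 ∨ p1) ∨ ((□p2 ∧ ◇□(¬p3 → p1)) → ◇(p2 ∧ □(¬p3 → p1)))):
1. ¬(□(p2 ∨ p1) ∨ ((□p2 ∧ ◇□(¬p3 → p1)) → ◇(p2 ∧ □(¬p3 → p1)))), 0
2. ¬□(p2 ∨ p1), 0
3. ¬((□p2 ∧ ◇□(¬p3 → p1)) → ◇(p2 ∧ □(¬p3 → p1))), 0
4. □p2 ∧ ◇□(¬p3 → p1), 0
5. ¬◇(p2 ∧ □(¬p3 → p1)), 0
6. □p2, 0
7. ◇□(¬p3 → p1), 0
8. ¬(p2 ∧ □(¬p3 → p1)), 0
9. p2, 0
10. ¬□(¬p3 → p1), 0
11. ¬(p2 ∨ p1), 1
12. ¬p2, 1
13. ¬p1, 1
14. ¬(p2 ∧ □(¬p3 → p1)), 1
15. p2, 1
Accessibility: 0R0, 0R1, 1R0, 1R1
Branch closes: p2 and ¬p2 both at 1.
All branches of the negation close; one closing branch shown above.

Valid in S5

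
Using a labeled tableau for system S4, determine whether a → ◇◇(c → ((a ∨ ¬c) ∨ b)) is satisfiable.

Satisfiable (open branch found)

1. a → ◇◇(c → ((a ∨ ¬c) ∨ b)), u
2. ◇◇(c → ((a ∨ ¬c) ∨ b)), u
3. ◇(c → ((a ∨ ¬c) ∨ b)), v
4. c → ((a ∨ ¬c) ∨ b), w
5. (a ∨ ¬c) ∨ b, w
6. b, w
Accessibility: uRu, uRv, uRw, vRv, vRw, wRw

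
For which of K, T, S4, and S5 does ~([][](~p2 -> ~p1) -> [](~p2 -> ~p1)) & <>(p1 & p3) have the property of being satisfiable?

K

T-tableau for the formula:
1. ~([][](~p2 -> ~p1) -> [](~p2 -> ~p1)) & <>(p1 & p3), 0
2. ~([][](~p2 -> ~p1) -> [](~p2 -> ~p1)), 0   [&-rule on 1]
3. <>(p1 & p3), 0   [&-rule on 1]
4. [][](~p2 -> ~p1), 0   [~->-rule on 2]
5. ~[](~p2 -> ~p1), 0   [~->-rule on 2]
6. [](~p2 -> ~p1), 0   [[]-rule on 4 via 0R0]
7. ~p2 -> ~p1, 0   [[]-rule on 6 via 0R0]
8. ~p1, 0   [->-rule on 7 (branches; this branch)]
9. p1 & p3, 1   [<>-rule on 3: fresh world 1, 0R1]
10. p1, 1   [&-rule on 9]
11. p3, 1   [&-rule on 9]
12. [](~p2 -> ~p1), 1   [[]-rule on 4 via 0R1]
13. ~p2 -> ~p1, 1   [[]-rule on 6 via 0R1]
14. p2, 1   [->-rule on 13 (branches; this branch)]
15. ~(~p2 -> ~p1), 2   [~[]-rule on 5: fresh world 2, 0R2]
16. ~p2, 2   [~->-rule on 15]
17. p1, 2   [~->-rule on 15]
18. [](~p2 -> ~p1), 2   [[]-rule on 4 via 0R2]
19. ~p2 -> ~p1, 2   [[]-rule on 6 via 0R2]
20. ~p1, 2   [->-rule on 19 (branches; this branch)]
Accessibility: 0R0, 0R1, 0R2, 1R1, 2R2
Branch closes: p1 and ~p1 both at 2.
Every branch closes (one shown): unsatisfiable in T, hence also in S4, S5 (every S4/S5-frame is a T-frame).
K-tableau for the formula:
1. ~([][](~p2 -> ~p1) -> [](~p2 -> ~p1)) & <>(p1 & p3), 0
2. ~([][](~p2 -> ~p1) -> [](~p2 -> ~p1)), 0   [&-rule on 1]
3. <>(p1 & p3), 0   [&-rule on 1]
4. [][](~p2 -> ~p1), 0   [~->-rule on 2]
5. ~[](~p2 -> ~p1), 0   [~->-rule on 2]
6. p1 & p3, 1   [<>-rule on 3: fresh world 1, 0R1]
7. p1, 1   [&-rule on 6]
8. p3, 1   [&-rule on 6]
9. [](~p2 -> ~p1), 1   [[]-rule on 4 via 0R1]
10. ~(~p2 -> ~p1), 2   [~[]-rule on 5: fresh world 2, 0R2]
11. ~p2, 2   [~->-rule on 10]
12. p1, 2   [~->-rule on 10]
13. [](~p2 -> ~p1), 2   [[]-rule on 4 via 0R2]
Accessibility: 0R1, 0R2
Complete open branch: satisfiable in K.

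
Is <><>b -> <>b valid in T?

Not valid

Tableau for the negation ~(<><>b -> <>b):
1. ~(<><>b -> <>b), u
2. <><>b, u
3. ~<>b, u
4. ~b, u
5. <>b, v
6. ~b, v
7. b, w
Accessibility: uRu, uRv, vRv, vRw, wRw
The negation has an open branch (countermodel exists).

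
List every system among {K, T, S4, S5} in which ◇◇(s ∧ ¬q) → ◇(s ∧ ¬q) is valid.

S4-tableau for the negation ¬(◇◇(s ∧ ¬q) → ◇(s ∧ ¬q)):
1. ¬(◇◇(s ∧ ¬q) → ◇(s ∧ ¬q)), w0
2. ◇◇(s ∧ ¬q), w0
3. ¬◇(s ∧ ¬q), w0
4. ¬(s ∧ ¬q), w0
5. q, w0
6. ◇(s ∧ ¬q), w1
7. ¬(s ∧ ¬q), w1
8. q, w1
9. s ∧ ¬q, w2
10. s, w2
11. ¬q, w2
12. ¬(s ∧ ¬q), w2
13. q, w2
Accessibility: w0Rw0, w0Rw1, w0Rw2, w1Rw1, w1Rw2, w2Rw2
Branch closes: q and ¬q both at w2.
Every branch closes (one shown): valid in S4, hence also in S5 (every theorem of S4 is a theorem of S5).
T-tableau for the negation ¬(◇◇(s ∧ ¬q) → ◇(s ∧ ¬q)):
1. ¬(◇◇(s ∧ ¬q) → ◇(s ∧ ¬q)), w0
2. ◇◇(s ∧ ¬q), w0
3. ¬◇(s ∧ ¬q), w0
4. ¬(s ∧ ¬q), w0
5. q, w0
6. ◇(s ∧ ¬q), w1
7. ¬(s ∧ ¬q), w1
8. q, w1
9. s ∧ ¬q, w2
10. s, w2
11. ¬q, w2
Accessibility: w0Rw0, w0Rw1, w1Rw1, w1Rw2, w2Rw2
Complete open branch: countermodel on a T-frame, so not valid in T, nor in K (the same frame is also a K-frame).

S4, S5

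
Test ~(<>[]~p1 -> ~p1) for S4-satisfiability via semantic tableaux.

1. ~(<>[]~p1 -> ~p1), 0
2. <>[]~p1, 0   [~->-rule on 1]
3. p1, 0   [~->-rule on 1]
4. []~p1, 1   [<>-rule on 2: fresh world 1, 0R1]
5. ~p1, 1   [[]-rule on 4 via 1R1]
Accessibility: 0R0, 0R1, 1R1

Satisfiable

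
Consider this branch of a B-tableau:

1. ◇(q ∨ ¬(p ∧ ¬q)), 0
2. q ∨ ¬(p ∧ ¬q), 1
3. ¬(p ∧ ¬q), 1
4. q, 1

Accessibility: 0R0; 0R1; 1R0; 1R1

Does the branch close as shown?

No world carries both an atom and its negation.

Not closed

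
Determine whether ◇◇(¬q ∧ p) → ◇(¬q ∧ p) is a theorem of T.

Invalid (countermodel exists)

Tableau for the negation ¬(◇◇(¬q ∧ p) → ◇(¬q ∧ p)):
1. ¬(◇◇(¬q ∧ p) → ◇(¬q ∧ p)), 0
2. ◇◇(¬q ∧ p), 0
3. ¬◇(¬q ∧ p), 0
4. ¬(¬q ∧ p), 0
5. ¬p, 0
6. ◇(¬q ∧ p), 1
7. ¬(¬q ∧ p), 1
8. ¬p, 1
9. ¬q ∧ p, 2
10. ¬q, 2
11. p, 2
Accessibility: 0R0, 0R1, 1R1, 1R2, 2R2
The negation has an open branch (countermodel exists).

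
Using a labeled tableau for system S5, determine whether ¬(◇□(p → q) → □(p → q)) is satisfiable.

Unsatisfiable (every branch closes)

1. ¬(◇□(p → q) → □(p → q)), u
2. ◇□(p → q), u
3. ¬□(p → q), u
4. □(p → q), v
5. p → q, u
6. p → q, v
7. q, u
8. q, v
9. ¬(p → q), w
10. p, w
11. ¬q, w
12. p → q, w
13. q, w
Accessibility: uRu, uRv, uRw, vRu, vRv, vRw, wRu, wRv, wRw
Branch closes: q and ¬q both at w.
Every branch closes; the branch above is one of them.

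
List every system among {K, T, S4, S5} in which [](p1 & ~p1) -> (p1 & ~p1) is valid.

T, S4, S5

T-tableau for the negation ~([](p1 & ~p1) -> (p1 & ~p1)):
1. ~([](p1 & ~p1) -> (p1 & ~p1)), u
2. [](p1 & ~p1), u   [~->-rule on 1]
3. ~(p1 & ~p1), u   [~->-rule on 1]
4. p1 & ~p1, u   [[]-rule on 2 via uRu]
5. p1, u   [&-rule on 4]
6. ~p1, u   [&-rule on 4]
Accessibility: uRu
Branch closes: p1 and ~p1 both at u.
Every branch closes (one shown): valid in T, hence also in S4, S5 (every theorem of T is a theorem of S4 and S5).
K-tableau for the negation ~([](p1 & ~p1) -> (p1 & ~p1)):
1. ~([](p1 & ~p1) -> (p1 & ~p1)), u
2. [](p1 & ~p1), u   [~->-rule on 1]
3. ~(p1 & ~p1), u   [~->-rule on 1]
4. p1, u   [~&-rule on 3 (branches; this branch)]
Complete open branch: countermodel on a K-frame, so not valid in K.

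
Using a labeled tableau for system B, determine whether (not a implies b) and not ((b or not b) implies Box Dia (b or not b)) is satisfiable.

No, unsatisfiable

1. (not a implies b) and not ((b or not b) implies Box Dia (b or not b)), u
2. not a implies b, u   [and-rule on 1]
3. not ((b or not b) implies Box Dia (b or not b)), u   [and-rule on 1]
4. b or not b, u   [neg-implies-rule on 3]
5. not Box Dia (b or not b), u   [neg-implies-rule on 3]
6. b, u   [implies-rule on 2 (branches; this branch)]
7. not Dia (b or not b), v   [neg-Box-rule on 5: fresh world v, uRv]
8. not (b or not b), u   [neg-Dia-rule on 7 via vRu]
9. not b, u   [neg-or-rule on 8]
Accessibility: uRu, uRv, vRu, vRv
Branch closes: b and not b both at u.
All branches of the tableau close; one closing branch shown above.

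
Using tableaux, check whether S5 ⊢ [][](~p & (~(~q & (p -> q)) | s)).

Tableau for the negation ~[][](~p & (~(~q & (p -> q)) | s)):
1. ~[][](~p & (~(~q & (p -> q)) | s)), u
2. ~[](~p & (~(~q & (p -> q)) | s)), v   [~[]-rule on 1: fresh world v, uRv]
3. ~(~p & (~(~q & (p -> q)) | s)), w   [~[]-rule on 2: fresh world w, vRw]
4. ~(~(~q & (p -> q)) | s), w   [~&-rule on 3 (branches; this branch)]
5. ~q & (p -> q), w   [~|-rule on 4]
6. ~s, w   [~|-rule on 4]
7. ~q, w   [&-rule on 5]
8. p -> q, w   [&-rule on 5]
9. ~p, w   [->-rule on 8 (branches; this branch)]
Accessibility: uRu, uRv, uRw, vRu, vRv, vRw, wRu, wRv, wRw
The negation has an open branch (countermodel exists).

Invalid (countermodel exists)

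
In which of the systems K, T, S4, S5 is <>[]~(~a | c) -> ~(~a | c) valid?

S4-tableau for the negation ~(<>[]~(~a | c) -> ~(~a | c)):
1. ~(<>[]~(~a | c) -> ~(~a | c)), w0
2. <>[]~(~a | c), w0   [~->-rule on 1]
3. ~a | c, w0   [~->-rule on 1]
4. c, w0   [|-rule on 3 (branches; this branch)]
5. []~(~a | c), w1   [<>-rule on 2: fresh world w1, w0Rw1]
6. ~(~a | c), w1   [[]-rule on 5 via w1Rw1]
7. a, w1   [~|-rule on 6]
8. ~c, w1   [~|-rule on 6]
Accessibility: w0Rw0, w0Rw1, w1Rw1
Complete open branch: countermodel on an S4-frame, so not valid in S4, nor in K, T (the same frame is also a K-frame and a T-frame).
S5-tableau for the negation ~(<>[]~(~a | c) -> ~(~a | c)):
1. ~(<>[]~(~a | c) -> ~(~a | c)), w0
2. <>[]~(~a | c), w0   [~->-rule on 1]
3. ~a | c, w0   [~->-rule on 1]
4. c, w0   [|-rule on 3 (branches; this branch)]
5. []~(~a | c), w1   [<>-rule on 2: fresh world w1, w0Rw1]
6. ~(~a | c), w0   [[]-rule on 5 via w1Rw0]
7. a, w0   [~|-rule on 6]
8. ~c, w0   [~|-rule on 6]
Accessibility: w0Rw0, w0Rw1, w1Rw0, w1Rw1
Branch closes: c and ~c both at w0.
Every branch closes (one shown): valid in S5.

S5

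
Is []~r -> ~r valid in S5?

Yes, valid

Tableau for the negation ~([]~r -> ~r):
1. ~([]~r -> ~r), u
2. []~r, u   [~->-rule on 1]
3. r, u   [~->-rule on 1]
4. ~r, u   [[]-rule on 2 via uRu]
Accessibility: uRu
Branch closes: r and ~r both at u.
All branches of the negation close; one closing branch shown above.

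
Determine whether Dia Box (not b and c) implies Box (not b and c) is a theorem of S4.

Tableau for the negation not (Dia Box (not b and c) implies Box (not b and c)):
1. not (Dia Box (not b and c) implies Box (not b and c)), 0
2. Dia Box (not b and c), 0
3. not Box (not b and c), 0
4. Box (not b and c), 1
5. not b and c, 1
6. not b, 1
7. c, 1
8. not (not b and c), 2
9. not c, 2
Accessibility: 0R0, 0R1, 0R2, 1R1, 2R2
The negation has an open branch (countermodel exists).

No, not valid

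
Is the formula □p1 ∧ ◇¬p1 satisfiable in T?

1. □p1 ∧ ◇¬p1, 0
2. □p1, 0
3. ◇¬p1, 0
4. p1, 0
5. ¬p1, 1
6. p1, 1
Accessibility: 0R0, 0R1, 1R1
Branch closes: p1 and ¬p1 both at 1.
All branches of the tableau close; one closing branch shown above.

No, unsatisfiable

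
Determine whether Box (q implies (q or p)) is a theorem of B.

Valid

Tableau for the negation not Box (q implies (q or p)):
1. not Box (q implies (q or p)), 0
2. not (q implies (q or p)), 1
3. q, 1
4. not (q or p), 1
5. not q, 1
6. not p, 1
Accessibility: 0R0, 0R1, 1R0, 1R1
Branch closes: q and not q both at 1.
All branches of the negation close; one closing branch shown above.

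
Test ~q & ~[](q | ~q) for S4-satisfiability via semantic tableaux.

1. ~q & ~[](q | ~q), 0
2. ~q, 0
3. ~[](q | ~q), 0
4. ~(q | ~q), 1
5. ~q, 1
6. q, 1
Accessibility: 0R0, 0R1, 1R1
Branch closes: q and ~q both at 1.
(One branch shown.) All branches close.

No, unsatisfiable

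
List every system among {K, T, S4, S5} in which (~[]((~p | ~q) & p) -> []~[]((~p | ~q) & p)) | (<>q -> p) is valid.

S5-tableau for the negation ~((~[]((~p | ~q) & p) -> []~[]((~p | ~q) & p)) | (<>q -> p)):
1. ~((~[]((~p | ~q) & p) -> []~[]((~p | ~q) & p)) | (<>q -> p)), w0
2. ~(~[]((~p | ~q) & p) -> []~[]((~p | ~q) & p)), w0   [~|-rule on 1]
3. ~(<>q -> p), w0   [~|-rule on 1]
4. ~[]((~p | ~q) & p), w0   [~->-rule on 2]
5. ~[]~[]((~p | ~q) & p), w0   [~->-rule on 2]
6. <>q, w0   [~->-rule on 3]
7. ~p, w0   [~->-rule on 3]
8. ~((~p | ~q) & p), w1   [~[]-rule on 4: fresh world w1, w0Rw1]
9. ~(~p | ~q), w1   [~&-rule on 8 (branches; this branch)]
10. p, w1   [~|-rule on 9]
11. q, w1   [~|-rule on 9]
12. []((~p | ~q) & p), w2   [~[]-rule on 5: fresh world w2, w0Rw2]
13. (~p | ~q) & p, w0   [[]-rule on 12 via w2Rw0]
14. ~p | ~q, w0   [&-rule on 13]
15. p, w0   [&-rule on 13]
Accessibility: w0Rw0, w0Rw1, w0Rw2, w1Rw0, w1Rw1, w1Rw2, w2Rw0, w2Rw1, w2Rw2
Branch closes: p and ~p both at w0.
Every branch closes (one shown): valid in S5.
S4-tableau for the negation ~((~[]((~p | ~q) & p) -> []~[]((~p | ~q) & p)) | (<>q -> p)):
1. ~((~[]((~p | ~q) & p) -> []~[]((~p | ~q) & p)) | (<>q -> p)), w0
2. ~(~[]((~p | ~q) & p) -> []~[]((~p | ~q) & p)), w0   [~|-rule on 1]
3. ~(<>q -> p), w0   [~|-rule on 1]
4. ~[]((~p | ~q) & p), w0   [~->-rule on 2]
5. ~[]~[]((~p | ~q) & p), w0   [~->-rule on 2]
6. <>q, w0   [~->-rule on 3]
7. ~p, w0   [~->-rule on 3]
8. ~((~p | ~q) & p), w1   [~[]-rule on 4: fresh world w1, w0Rw1]
9. ~p, w1   [~&-rule on 8 (branches; this branch)]
10. []((~p | ~q) & p), w2   [~[]-rule on 5: fresh world w2, w0Rw2]
11. (~p | ~q) & p, w2   [[]-rule on 10 via w2Rw2]
12. ~p | ~q, w2   [&-rule on 11]
13. p, w2   [&-rule on 11]
14. ~q, w2   [|-rule on 12 (branches; this branch)]
15. q, w3   [<>-rule on 6: fresh world w3, w0Rw3]
Accessibility: w0Rw0, w0Rw1, w0Rw2, w0Rw3, w1Rw1, w2Rw2, w3Rw3
Complete open branch: countermodel on an S4-frame, so not valid in S4, nor in K, T (the same frame is also a K-frame and a T-frame).

S5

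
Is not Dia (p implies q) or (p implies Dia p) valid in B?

Valid

Tableau for the negation not (not Dia (p implies q) or (p implies Dia p)):
1. not (not Dia (p implies q) or (p implies Dia p)), w0
2. Dia (p implies q), w0
3. not (p implies Dia p), w0
4. p, w0
5. not Dia p, w0
6. not p, w0
Accessibility: w0Rw0
Branch closes: p and not p both at w0.
Every branch of the negation's tableau closes; the branch above is one of them.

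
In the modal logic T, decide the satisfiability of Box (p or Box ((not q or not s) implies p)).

Satisfiable

1. Box (p or Box ((not q or not s) implies p)), 0
2. p or Box ((not q or not s) implies p), 0
3. Box ((not q or not s) implies p), 0
4. (not q or not s) implies p, 0
5. p, 0
Accessibility: 0R0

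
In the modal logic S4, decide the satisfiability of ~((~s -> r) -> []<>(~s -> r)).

Satisfiable

1. ~((~s -> r) -> []<>(~s -> r)), 0
2. ~s -> r, 0
3. ~[]<>(~s -> r), 0
4. r, 0
5. ~<>(~s -> r), 1
6. ~(~s -> r), 1
7. ~s, 1
8. ~r, 1
Accessibility: 0R0, 0R1, 1R1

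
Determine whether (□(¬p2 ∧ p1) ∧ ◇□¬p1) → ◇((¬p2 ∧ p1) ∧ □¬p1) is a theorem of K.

Tableau for the negation ¬((□(¬p2 ∧ p1) ∧ ◇□¬p1) → ◇((¬p2 ∧ p1) ∧ □¬p1)):
1. ¬((□(¬p2 ∧ p1) ∧ ◇□¬p1) → ◇((¬p2 ∧ p1) ∧ □¬p1)), 0
2. □(¬p2 ∧ p1) ∧ ◇□¬p1, 0
3. ¬◇((¬p2 ∧ p1) ∧ □¬p1), 0
4. □(¬p2 ∧ p1), 0
5. ◇□¬p1, 0
6. □¬p1, 1
7. ¬((¬p2 ∧ p1) ∧ □¬p1), 1
8. ¬p2 ∧ p1, 1
9. ¬p2, 1
10. p1, 1
11. ¬□¬p1, 1
12. p1, 2
13. ¬p1, 2
Accessibility: 0R1, 1R2
Branch closes: p1 and ¬p1 both at 2.
All branches of the negation close; one closing branch shown above.

Yes, valid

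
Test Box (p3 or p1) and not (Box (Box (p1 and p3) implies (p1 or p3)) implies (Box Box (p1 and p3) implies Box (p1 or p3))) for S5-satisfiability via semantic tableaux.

No, unsatisfiable

1. Box (p3 or p1) and not (Box (Box (p1 and p3) implies (p1 or p3)) implies (Box Box (p1 and p3) implies Box (p1 or p3))), w0
2. Box (p3 or p1), w0
3. not (Box (Box (p1 and p3) implies (p1 or p3)) implies (Box Box (p1 and p3) implies Box (p1 or p3))), w0
4. Box (Box (p1 and p3) implies (p1 or p3)), w0
5. not (Box Box (p1 and p3) implies Box (p1 or p3)), w0
6. Box Box (p1 and p3), w0
7. not Box (p1 or p3), w0
8. p3 or p1, w0
9. Box (p1 and p3) implies (p1 or p3), w0
10. Box (p1 and p3), w0
11. p1 and p3, w0
12. p1, w0
13. p3, w0
14. p1 or p3, w0
15. not (p1 or p3), w1
16. not p1, w1
17. not p3, w1
18. p3 or p1, w1
19. Box (p1 and p3) implies (p1 or p3), w1
20. Box (p1 and p3), w1
21. p1 and p3, w1
22. p1, w1
23. p3, w1
Accessibility: w0Rw0, w0Rw1, w1Rw0, w1Rw1
Branch closes: p1 and not p1 both at w1.
(One branch shown.) All branches close.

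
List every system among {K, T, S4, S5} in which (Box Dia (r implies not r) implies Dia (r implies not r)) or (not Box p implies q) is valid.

K-tableau for the negation not ((Box Dia (r implies not r) implies Dia (r implies not r)) or (not Box p implies q)):
1. not ((Box Dia (r implies not r) implies Dia (r implies not r)) or (not Box p implies q)), u
2. not (Box Dia (r implies not r) implies Dia (r implies not r)), u   [neg-or-rule on 1]
3. not (not Box p implies q), u   [neg-or-rule on 1]
4. Box Dia (r implies not r), u   [neg-implies-rule on 2]
5. not Dia (r implies not r), u   [neg-implies-rule on 2]
6. not Box p, u   [neg-implies-rule on 3]
7. not q, u   [neg-implies-rule on 3]
8. not p, v   [neg-Box-rule on 6: fresh world v, uRv]
9. Dia (r implies not r), v   [Box-rule on 4 via uRv]
10. not (r implies not r), v   [neg-Dia-rule on 5 via uRv]
11. r, v   [neg-implies-rule on 10]
12. r implies not r, w   [Dia-rule on 9: fresh world w, vRw]
13. not r, w   [implies-rule on 12 (branches; this branch)]
Accessibility: uRv, vRw
Complete open branch: countermodel on a K-frame, so not valid in K.
T-tableau for the negation not ((Box Dia (r implies not r) implies Dia (r implies not r)) or (not Box p implies q)):
1. not ((Box Dia (r implies not r) implies Dia (r implies not r)) or (not Box p implies q)), u
2. not (Box Dia (r implies not r) implies Dia (r implies not r)), u   [neg-or-rule on 1]
3. not (not Box p implies q), u   [neg-or-rule on 1]
4. Box Dia (r implies not r), u   [neg-implies-rule on 2]
5. not Dia (r implies not r), u   [neg-implies-rule on 2]
6. not Box p, u   [neg-implies-rule on 3]
7. not q, u   [neg-implies-rule on 3]
8. Dia (r implies not r), u   [Box-rule on 4 via uRu]
9. not (r implies not r), u   [neg-Dia-rule on 5 via uRu]
10. r, u   [neg-implies-rule on 9]
11. not p, v   [neg-Box-rule on 6: fresh world v, uRv]
12. Dia (r implies not r), v   [Box-rule on 4 via uRv]
13. not (r implies not r), v   [neg-Dia-rule on 5 via uRv]
14. r, v   [neg-implies-rule on 13]
15. r implies not r, w   [Dia-rule on 8: fresh world w, uRw]
16. Dia (r implies not r), w   [Box-rule on 4 via uRw]
17. not (r implies not r), w   [neg-Dia-rule on 5 via uRw]
18. r, w   [neg-implies-rule on 17]
19. not r, w   [implies-rule on 15 (branches; this branch)]
Accessibility: uRu, uRv, uRw, vRv, wRw
Branch closes: r and not r both at w.
Every branch closes (one shown): valid in T, hence also in S4, S5 (every theorem of T is a theorem of S4 and S5).

T, S4, S5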